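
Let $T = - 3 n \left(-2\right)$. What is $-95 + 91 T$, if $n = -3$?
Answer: $-1733$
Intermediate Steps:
$T = -18$ ($T = \left(-3\right) \left(-3\right) \left(-2\right) = 9 \left(-2\right) = -18$)
$-95 + 91 T = -95 + 91 \left(-18\right) = -95 - 1638 = -1733$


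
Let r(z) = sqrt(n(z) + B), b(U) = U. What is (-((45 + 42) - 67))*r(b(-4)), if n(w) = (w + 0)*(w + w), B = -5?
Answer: -60*sqrt(3) ≈ -103.92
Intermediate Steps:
n(w) = 2*w**2 (n(w) = w*(2*w) = 2*w**2)
r(z) = sqrt(-5 + 2*z**2) (r(z) = sqrt(2*z**2 - 5) = sqrt(-5 + 2*z**2))
(-((45 + 42) - 67))*r(b(-4)) = (-((45 + 42) - 67))*sqrt(-5 + 2*(-4)**2) = (-(87 - 67))*sqrt(-5 + 2*16) = (-1*20)*sqrt(-5 + 32) = -60*sqrt(3)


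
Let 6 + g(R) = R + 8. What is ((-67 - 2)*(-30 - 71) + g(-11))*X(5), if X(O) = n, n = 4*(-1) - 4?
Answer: -55680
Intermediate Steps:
n = -8 (n = -4 - 4 = -8)
X(O) = -8
g(R) = 2 + R (g(R) = -6 + (R + 8) = -6 + (8 + R) = 2 + R)
((-67 - 2)*(-30 - 71) + g(-11))*X(5) = ((-67 - 2)*(-30 - 71) + (2 - 11))*(-8) = (-69*(-101) - 9)*(-8) = (6969 - 9)*(-8) = 6960*(-8) = -55680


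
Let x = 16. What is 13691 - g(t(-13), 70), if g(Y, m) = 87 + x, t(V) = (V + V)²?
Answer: 13588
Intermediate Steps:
t(V) = 4*V² (t(V) = (2*V)² = 4*V²)
g(Y, m) = 103 (g(Y, m) = 87 + 16 = 103)
13691 - g(t(-13), 70) = 13691 - 1*103 = 13691 - 103 = 13588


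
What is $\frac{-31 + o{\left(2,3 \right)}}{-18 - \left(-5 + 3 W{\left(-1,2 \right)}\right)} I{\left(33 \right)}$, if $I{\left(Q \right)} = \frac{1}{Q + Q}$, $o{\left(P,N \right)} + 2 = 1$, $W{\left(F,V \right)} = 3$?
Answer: $\frac{8}{363} \approx 0.022039$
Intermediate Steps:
$o{\left(P,N \right)} = -1$ ($o{\left(P,N \right)} = -2 + 1 = -1$)
$I{\left(Q \right)} = \frac{1}{2 Q}$
$\frac{-31 + o{\left(2,3 \right)}}{-18 - \left(-5 + 3 W{\left(-1,2 \right)}\right)} I{\left(33 \right)} = \frac{-31 - 1}{-18 + \left(\left(-3\right) 3 + 5\right)} \frac{1}{2 \cdot 33} = - \frac{32}{-18 + \left(-9 + 5\right)} \frac{1}{2} \cdot \frac{1}{33} = - \frac{32}{-18 - 4} \cdot \frac{1}{66} = - \frac{32}{-22} \cdot \frac{1}{66} = \left(-32\right) \left(- \frac{1}{22}\right) \frac{1}{66} = \frac{16}{11} \cdot \frac{1}{66} = \frac{8}{363}$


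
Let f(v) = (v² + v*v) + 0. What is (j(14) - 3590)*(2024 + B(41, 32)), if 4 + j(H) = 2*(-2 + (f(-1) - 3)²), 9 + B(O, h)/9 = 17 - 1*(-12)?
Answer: -7925584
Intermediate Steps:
f(v) = 2*v² (f(v) = (v² + v²) + 0 = 2*v² + 0 = 2*v²)
B(O, h) = 180 (B(O, h) = -81 + 9*(17 - 1*(-12)) = -81 + 9*(17 + 12) = -81 + 9*29 = -81 + 261 = 180)
j(H) = -6 (j(H) = -4 + 2*(-2 + (2*(-1)² - 3)²) = -4 + 2*(-2 + (2*1 - 3)²) = -4 + 2*(-2 + (2 - 3)²) = -4 + 2*(-2 + (-1)²) = -4 + 2*(-2 + 1) = -4 + 2*(-1) = -4 - 2 = -6)
(j(14) - 3590)*(2024 + B(41, 32)) = (-6 - 3590)*(2024 + 180) = -3596*2204 = -7925584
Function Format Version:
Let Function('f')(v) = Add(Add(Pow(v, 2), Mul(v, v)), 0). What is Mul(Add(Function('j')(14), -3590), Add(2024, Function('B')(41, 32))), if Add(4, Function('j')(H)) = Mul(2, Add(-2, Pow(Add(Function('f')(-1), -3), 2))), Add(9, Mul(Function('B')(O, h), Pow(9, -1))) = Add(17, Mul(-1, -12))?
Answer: -7925584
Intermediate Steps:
Function('f')(v) = Mul(2, Pow(v, 2)) (Function('f')(v) = Add(Add(Pow(v, 2), Pow(v, 2)), 0) = Add(Mul(2, Pow(v, 2)), 0) = Mul(2, Pow(v, 2)))
Function('B')(O, h) = 180 (Function('B')(O, h) = Add(-81, Mul(9, Add(17, Mul(-1, -12)))) = Add(-81, Mul(9, Add(17, 12))) = Add(-81, Mul(9, 29)) = Add(-81, 261) = 180)
Function('j')(H) = -6 (Function('j')(H) = Add(-4, Mul(2, Add(-2, Pow(Add(Mul(2, Pow(-1, 2)), -3), 2)))) = Add(-4, Mul(2, Add(-2, Pow(Add(Mul(2, 1), -3), 2)))) = Add(-4, Mul(2, Add(-2, Pow(Add(2, -3), 2)))) = Add(-4, Mul(2, Add(-2, Pow(-1, 2)))) = Add(-4, Mul(2, Add(-2, 1))) = Add(-4, Mul(2, -1)) = Add(-4, -2) = -6)
Mul(Add(Function('j')(14), -3590), Add(2024, Function('B')(41, 32))) = Mul(Add(-6, -3590), Add(2024, 180)) = Mul(-3596, 2204) = -7925584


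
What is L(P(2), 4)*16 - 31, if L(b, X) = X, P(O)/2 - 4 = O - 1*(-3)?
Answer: 33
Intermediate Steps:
P(O) = 14 + 2*O (P(O) = 8 + 2*(O - 1*(-3)) = 8 + 2*(O + 3) = 8 + 2*(3 + O) = 8 + (6 + 2*O) = 14 + 2*O)
L(P(2), 4)*16 - 31 = 4*16 - 31 = 64 - 31 = 33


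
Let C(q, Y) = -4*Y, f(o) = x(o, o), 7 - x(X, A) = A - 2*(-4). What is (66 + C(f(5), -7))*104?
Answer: 9776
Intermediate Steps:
x(X, A) = -1 - A (x(X, A) = 7 - (A - 2*(-4)) = 7 - (A + 8) = 7 - (8 + A) = 7 + (-8 - A) = -1 - A)
f(o) = -1 - o
(66 + C(f(5), -7))*104 = (66 - 4*(-7))*104 = (66 + 28)*104 = 94*104 = 9776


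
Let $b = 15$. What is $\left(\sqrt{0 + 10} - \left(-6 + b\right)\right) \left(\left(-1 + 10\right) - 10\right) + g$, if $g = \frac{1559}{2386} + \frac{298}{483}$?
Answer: $\frac{11835967}{1152438} - \sqrt{10} \approx 7.1081$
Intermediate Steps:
$g = \frac{1464025}{1152438}$ ($g = 1559 \cdot \frac{1}{2386} + 298 \cdot \frac{1}{483} = \frac{1559}{2386} + \frac{298}{483} = \frac{1464025}{1152438} \approx 1.2704$)
$\left(\sqrt{0 + 10} - \left(-6 + b\right)\right) \left(\left(-1 + 10\right) - 10\right) + g = \left(\sqrt{0 + 10} + \left(\left(0 - -6\right) - 15\right)\right) \left(\left(-1 + 10\right) - 10\right) + \frac{1464025}{1152438} = \left(\sqrt{10} + \left(\left(0 + 6\right) - 15\right)\right) \left(9 - 10\right) + \frac{1464025}{1152438} = \left(\sqrt{10} + \left(6 - 15\right)\right) \left(-1\right) + \frac{1464025}{1152438} = \left(\sqrt{10} - 9\right) \left(-1\right) + \frac{1464025}{1152438} = \left(-9 + \sqrt{10}\right) \left(-1\right) + \frac{1464025}{1152438} = \left(9 - \sqrt{10}\right) + \frac{1464025}{1152438} = \frac{11835967}{1152438} - \sqrt{10}$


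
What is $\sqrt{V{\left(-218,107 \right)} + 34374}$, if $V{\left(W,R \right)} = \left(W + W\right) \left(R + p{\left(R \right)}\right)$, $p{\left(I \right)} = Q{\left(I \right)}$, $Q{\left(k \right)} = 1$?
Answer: $i \sqrt{12714} \approx 112.76 i$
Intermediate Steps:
$p{\left(I \right)} = 1$
$V{\left(W,R \right)} = 2 W \left(1 + R\right)$ ($V{\left(W,R \right)} = \left(W + W\right) \left(R + 1\right) = 2 W \left(1 + R\right)$)
$\sqrt{V{\left(-218,107 \right)} + 34374} = \sqrt{2 \left(-218\right) \left(1 + 107\right) + 34374} = \sqrt{2 \left(-218\right) 108 + 34374} = \sqrt{-47088 + 34374} = \sqrt{-12714} = i \sqrt{12714}$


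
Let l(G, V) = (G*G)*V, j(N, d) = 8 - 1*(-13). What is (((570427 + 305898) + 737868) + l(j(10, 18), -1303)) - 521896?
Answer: 517674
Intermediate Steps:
j(N, d) = 21 (j(N, d) = 8 + 13 = 21)
l(G, V) = V*G**2 (l(G, V) = G**2*V = V*G**2)
(((570427 + 305898) + 737868) + l(j(10, 18), -1303)) - 521896 = (((570427 + 305898) + 737868) - 1303*21**2) - 521896 = ((876325 + 737868) - 1303*441) - 521896 = (1614193 - 574623) - 521896 = 1039570 - 521896 = 517674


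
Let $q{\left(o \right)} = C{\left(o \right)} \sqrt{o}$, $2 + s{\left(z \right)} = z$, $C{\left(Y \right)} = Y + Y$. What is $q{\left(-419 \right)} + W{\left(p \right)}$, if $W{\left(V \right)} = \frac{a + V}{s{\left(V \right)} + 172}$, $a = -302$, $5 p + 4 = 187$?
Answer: $- \frac{1327}{1033} - 838 i \sqrt{419} \approx -1.2846 - 17153.0 i$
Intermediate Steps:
$p = \frac{183}{5}$ ($p = - \frac{4}{5} + \frac{1}{5} \cdot 187 = - \frac{4}{5} + \frac{187}{5} = \frac{183}{5} \approx 36.6$)
$C{\left(Y \right)} = 2 Y$
$s{\left(z \right)} = -2 + z$
$q{\left(o \right)} = 2 o^{\frac{3}{2}}$ ($q{\left(o \right)} = 2 o \sqrt{o} = 2 o^{\frac{3}{2}}$)
$W{\left(V \right)} = \frac{-302 + V}{170 + V}$ ($W{\left(V \right)} = \frac{-302 + V}{\left(-2 + V\right) + 172} = \frac{-302 + V}{170 + V}$)
$q{\left(-419 \right)} + W{\left(p \right)} = 2 \left(-419\right)^{\frac{3}{2}} + \frac{-302 + \frac{183}{5}}{170 + \frac{183}{5}} = 2 \left(- 419 i \sqrt{419}\right) + \frac{1}{\frac{1033}{5}} \left(- \frac{1327}{5}\right) = - 838 i \sqrt{419} + \frac{5}{1033} \left(- \frac{1327}{5}\right) = - 838 i \sqrt{419} - \frac{1327}{1033} = - \frac{1327}{1033} - 838 i \sqrt{419}$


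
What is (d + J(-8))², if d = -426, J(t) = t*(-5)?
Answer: 148996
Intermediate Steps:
J(t) = -5*t
(d + J(-8))² = (-426 - 5*(-8))² = (-426 + 40)² = (-386)² = 148996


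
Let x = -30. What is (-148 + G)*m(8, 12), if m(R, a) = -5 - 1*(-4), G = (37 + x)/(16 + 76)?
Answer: 13609/92 ≈ 147.92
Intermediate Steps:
G = 7/92 (G = (37 - 30)/(16 + 76) = 7/92 ≈ 0.076087)
m(R, a) = -1 (m(R, a) = -5 + 4 = -1)
(-148 + G)*m(8, 12) = (-148 + 7/92)*(-1) = -13609/92*(-1) = 13609/92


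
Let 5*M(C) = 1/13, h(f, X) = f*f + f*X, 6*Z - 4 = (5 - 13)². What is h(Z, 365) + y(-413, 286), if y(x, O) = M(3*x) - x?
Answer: 2736704/585 ≈ 4678.1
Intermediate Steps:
Z = 34/3 (Z = ⅔ + (5 - 13)²/6 = ⅔ + (⅙)*(-8)² = ⅔ + (⅙)*64 = ⅔ + 32/3 = 34/3 ≈ 11.333)
h(f, X) = f² + X*f
M(C) = 1/65 (M(C) = (⅕)/13 = (⅕)*(1/13) = 1/65)
y(x, O) = 1/65 - x
h(Z, 365) + y(-413, 286) = 34*(365 + 34/3)/3 + (1/65 - 1*(-413)) = (34/3)*(1129/3) + (1/65 + 413) = 38386/9 + 26846/65 = 2736704/585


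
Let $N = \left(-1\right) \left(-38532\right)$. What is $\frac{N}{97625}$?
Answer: $\frac{38532}{97625} \approx 0.39469$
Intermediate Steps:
$N = 38532$
$\frac{N}{97625} = \frac{38532}{97625}$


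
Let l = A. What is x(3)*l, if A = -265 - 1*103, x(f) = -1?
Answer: 368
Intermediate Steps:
A = -368 (A = -265 - 103 = -368)
l = -368
x(3)*l = -1*(-368) = 368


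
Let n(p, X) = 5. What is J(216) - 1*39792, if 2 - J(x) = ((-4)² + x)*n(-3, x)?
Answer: -40950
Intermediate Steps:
J(x) = -78 - 5*x (J(x) = 2 - ((-4)² + x)*5 = 2 - (16 + x)*5 = 2 - (80 + 5*x) = 2 + (-80 - 5*x) = -78 - 5*x)
J(216) - 1*39792 = (-78 - 5*216) - 1*39792 = (-78 - 1080) - 39792 = -1158 - 39792 = -40950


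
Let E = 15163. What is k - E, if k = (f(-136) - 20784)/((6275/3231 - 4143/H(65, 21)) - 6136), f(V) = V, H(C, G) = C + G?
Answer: -26041676070197/1717832159 ≈ -15160.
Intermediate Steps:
k = 5812956720/1717832159 (k = (-136 - 20784)/((6275/3231 - 4143/(65 + 21)) - 6136) = -20920/((6275*(1/3231) - 4143/86) - 6136) = -20920/((6275/3231 - 4143*1/86) - 6136) = -20920/((6275/3231 - 4143/86) - 6136) = -20920/(-12846383/277866 - 6136) = -20920/(-1717832159/277866) = -20920*(-277866/1717832159) = 5812956720/1717832159 ≈ 3.3839)
k - E = 5812956720/1717832159 - 1*15163 = 5812956720/1717832159 - 15163 = -26041676070197/1717832159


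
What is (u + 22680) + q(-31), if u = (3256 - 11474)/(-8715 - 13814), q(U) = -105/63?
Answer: 1532785169/67587 ≈ 22679.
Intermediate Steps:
q(U) = -5/3 (q(U) = -105*1/63 = -5/3)
u = 8218/22529 (u = -8218/(-22529) = -8218*(-1/22529) = 8218/22529 ≈ 0.36477)
(u + 22680) + q(-31) = (8218/22529 + 22680) - 5/3 = 510965938/22529 - 5/3 = 1532785169/67587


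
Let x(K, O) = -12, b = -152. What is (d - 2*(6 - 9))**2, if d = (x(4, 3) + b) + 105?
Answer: 2809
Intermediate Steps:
d = -59 (d = (-12 - 152) + 105 = -164 + 105 = -59)
(d - 2*(6 - 9))**2 = (-59 - 2*(6 - 9))**2 = (-59 - 2*(-3))**2 = (-59 + 6)**2 = (-53)**2 = 2809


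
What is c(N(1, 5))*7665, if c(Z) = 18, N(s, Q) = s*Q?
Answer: 137970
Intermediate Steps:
N(s, Q) = Q*s
c(N(1, 5))*7665 = 18*7665 = 137970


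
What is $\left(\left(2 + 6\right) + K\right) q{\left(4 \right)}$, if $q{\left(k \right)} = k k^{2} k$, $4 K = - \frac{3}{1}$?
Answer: $1856$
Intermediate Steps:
$K = - \frac{3}{4}$ ($K = \frac{\left(-3\right) 1^{-1}}{4} = \frac{\left(-3\right) 1}{4} = \frac{1}{4} \left(-3\right) = - \frac{3}{4} \approx -0.75$)
$q{\left(k \right)} = k^{4}$ ($q{\left(k \right)} = k^{3} k = k^{4}$)
$\left(\left(2 + 6\right) + K\right) q{\left(4 \right)} = \left(\left(2 + 6\right) - \frac{3}{4}\right) 4^{4} = \left(8 - \frac{3}{4}\right) 256 = \frac{29}{4} \cdot 256 = 1856$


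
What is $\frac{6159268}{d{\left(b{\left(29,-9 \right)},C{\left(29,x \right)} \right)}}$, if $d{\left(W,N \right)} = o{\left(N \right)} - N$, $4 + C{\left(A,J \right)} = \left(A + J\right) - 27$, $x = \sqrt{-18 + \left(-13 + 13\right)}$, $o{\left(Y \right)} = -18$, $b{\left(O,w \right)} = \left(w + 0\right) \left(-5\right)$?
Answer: $- \frac{49274144}{137} + \frac{9238902 i \sqrt{2}}{137} \approx -3.5967 \cdot 10^{5} + 95371.0 i$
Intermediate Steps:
$b{\left(O,w \right)} = - 5 w$ ($b{\left(O,w \right)} = w \left(-5\right) = - 5 w$)
$x = 3 i \sqrt{2}$ ($x = \sqrt{-18 + 0} = \sqrt{-18} = 3 i \sqrt{2} \approx 4.2426 i$)
$C{\left(A,J \right)} = -31 + A + J$ ($C{\left(A,J \right)} = -4 - \left(27 - A - J\right) = -4 + \left(-27 + A + J\right) = -31 + A + J$)
$d{\left(W,N \right)} = -18 - N$
$\frac{6159268}{d{\left(b{\left(29,-9 \right)},C{\left(29,x \right)} \right)}} = \frac{6159268}{-18 - \left(-31 + 29 + 3 i \sqrt{2}\right)} = \frac{6159268}{-18 - \left(-2 + 3 i \sqrt{2}\right)} = \frac{6159268}{-18 + \left(2 - 3 i \sqrt{2}\right)} = \frac{6159268}{-16 - 3 i \sqrt{2}}$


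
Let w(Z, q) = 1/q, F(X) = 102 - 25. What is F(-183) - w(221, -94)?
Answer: 7239/94 ≈ 77.011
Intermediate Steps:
F(X) = 77
F(-183) - w(221, -94) = 77 - 1/(-94) = 77 - 1*(-1/94) = 77 + 1/94 = 7239/94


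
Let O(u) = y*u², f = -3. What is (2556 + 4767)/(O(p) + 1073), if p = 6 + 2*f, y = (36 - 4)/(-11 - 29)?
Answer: 7323/1073 ≈ 6.8248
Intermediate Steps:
y = -⅘ (y = 32/(-40) = 32*(-1/40) = -⅘ ≈ -0.80000)
p = 0 (p = 6 + 2*(-3) = 6 - 6 = 0)
O(u) = -4*u²/5
(2556 + 4767)/(O(p) + 1073) = (2556 + 4767)/(-⅘*0² + 1073) = 7323/(-⅘*0 + 1073) = 7323/(0 + 1073) = 7323/1073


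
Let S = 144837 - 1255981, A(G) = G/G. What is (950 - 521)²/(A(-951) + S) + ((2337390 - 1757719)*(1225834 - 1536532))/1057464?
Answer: -1611972681433/9464612 ≈ -1.7032e+5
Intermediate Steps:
A(G) = 1
S = -1111144
(950 - 521)²/(A(-951) + S) + ((2337390 - 1757719)*(1225834 - 1536532))/1057464 = (950 - 521)²/(1 - 1111144) + ((2337390 - 1757719)*(1225834 - 1536532))/1057464 = 429²/(-1111143) + (579671*(-310698))*(1/1057464) = 184041*(-1/1111143) - 180102620358*1/1057464 = -507/3061 - 526615849/3092 = -1611972681433/9464612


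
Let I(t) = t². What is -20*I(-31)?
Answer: -19220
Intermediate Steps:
-20*I(-31) = -20*(-31)² = -20*961 = -19220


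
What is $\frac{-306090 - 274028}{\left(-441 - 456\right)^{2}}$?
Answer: $- \frac{580118}{804609} \approx -0.72099$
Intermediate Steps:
$\frac{-306090 - 274028}{\left(-441 - 456\right)^{2}} = - \frac{580118}{\left(-897\right)^{2}} = - \frac{580118}{804609}$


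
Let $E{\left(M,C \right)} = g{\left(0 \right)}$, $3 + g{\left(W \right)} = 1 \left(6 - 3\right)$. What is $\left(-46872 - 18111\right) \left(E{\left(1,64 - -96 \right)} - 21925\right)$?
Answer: $1424752275$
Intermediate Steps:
$g{\left(W \right)} = 0$ ($g{\left(W \right)} = -3 + 1 \left(6 - 3\right) = -3 + 1 \cdot 3 = -3 + 3 = 0$)
$E{\left(M,C \right)} = 0$
$\left(-46872 - 18111\right) \left(E{\left(1,64 - -96 \right)} - 21925\right) = \left(-46872 - 18111\right) \left(0 - 21925\right) = \left(-46872 + \left(-23906 + 5795\right)\right) \left(-21925\right) = \left(-46872 - 18111\right) \left(-21925\right) = \left(-64983\right) \left(-21925\right) = 1424752275$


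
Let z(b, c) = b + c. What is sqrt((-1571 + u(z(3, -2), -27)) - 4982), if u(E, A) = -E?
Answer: I*sqrt(6554) ≈ 80.957*I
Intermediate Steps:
sqrt((-1571 + u(z(3, -2), -27)) - 4982) = sqrt((-1571 - (3 - 2)) - 4982) = sqrt((-1571 - 1*1) - 4982) = sqrt((-1571 - 1) - 4982) = sqrt(-1572 - 4982) = sqrt(-6554) = I*sqrt(6554)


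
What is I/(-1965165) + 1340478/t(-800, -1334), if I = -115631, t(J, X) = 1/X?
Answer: -3514103438676949/1965165 ≈ -1.7882e+9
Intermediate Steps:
I/(-1965165) + 1340478/t(-800, -1334) = -115631/(-1965165) + 1340478/(1/(-1334)) = -115631*(-1/1965165) + 1340478/(-1/1334) = 115631/1965165 + 1340478*(-1334) = 115631/1965165 - 1788197652 = -3514103438676949/1965165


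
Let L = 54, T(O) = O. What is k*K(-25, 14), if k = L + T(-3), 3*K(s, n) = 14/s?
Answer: -238/25 ≈ -9.5200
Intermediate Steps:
K(s, n) = 14/(3*s) (K(s, n) = (14/s)/3 = 14/(3*s))
k = 51 (k = 54 - 3 = 51)
k*K(-25, 14) = 51*((14/3)/(-25)) = 51*((14/3)*(-1/25)) = 51*(-14/75) = -238/25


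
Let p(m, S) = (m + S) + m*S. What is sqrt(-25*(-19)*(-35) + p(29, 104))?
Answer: 2*I*sqrt(3369) ≈ 116.09*I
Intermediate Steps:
p(m, S) = S + m + S*m (p(m, S) = (S + m) + S*m = S + m + S*m)
sqrt(-25*(-19)*(-35) + p(29, 104)) = sqrt(-25*(-19)*(-35) + (104 + 29 + 104*29)) = sqrt(475*(-35) + (104 + 29 + 3016)) = sqrt(-16625 + 3149) = sqrt(-13476) = 2*I*sqrt(3369)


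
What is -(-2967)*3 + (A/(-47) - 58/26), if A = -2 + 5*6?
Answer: 5436784/611 ≈ 8898.2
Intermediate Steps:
A = 28 (A = -2 + 30 = 28)
-(-2967)*3 + (A/(-47) - 58/26) = -(-2967)*3 + (28/(-47) - 58/26) = -129*(-69) + (28*(-1/47) - 58*1/26) = 8901 + (-28/47 - 29/13) = 8901 - 1727/611 = 5436784/611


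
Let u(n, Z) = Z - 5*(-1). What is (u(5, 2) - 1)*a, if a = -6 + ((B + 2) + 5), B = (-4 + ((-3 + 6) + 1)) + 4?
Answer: 30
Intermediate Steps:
B = 4 (B = (-4 + (3 + 1)) + 4 = (-4 + 4) + 4 = 0 + 4 = 4)
u(n, Z) = 5 + Z (u(n, Z) = Z + 5 = 5 + Z)
a = 5 (a = -6 + ((4 + 2) + 5) = -6 + (6 + 5) = -6 + 11 = 5)
(u(5, 2) - 1)*a = ((5 + 2) - 1)*5 = (7 - 1)*5 = 6*5 = 30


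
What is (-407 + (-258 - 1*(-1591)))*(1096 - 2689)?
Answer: -1475118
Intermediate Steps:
(-407 + (-258 - 1*(-1591)))*(1096 - 2689) = (-407 + (-258 + 1591))*(-1593) = (-407 + 1333)*(-1593) = 926*(-1593) = -1475118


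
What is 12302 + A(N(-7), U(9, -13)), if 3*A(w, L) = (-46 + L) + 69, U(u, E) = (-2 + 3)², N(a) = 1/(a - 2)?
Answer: 12310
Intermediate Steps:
N(a) = 1/(-2 + a)
U(u, E) = 1 (U(u, E) = 1² = 1)
A(w, L) = 23/3 + L/3 (A(w, L) = ((-46 + L) + 69)/3 = (23 + L)/3 = 23/3 + L/3)
12302 + A(N(-7), U(9, -13)) = 12302 + (23/3 + (⅓)*1) = 12302 + (23/3 + ⅓) = 12302 + 8 = 12310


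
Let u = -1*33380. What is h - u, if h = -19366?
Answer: 14014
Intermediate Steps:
u = -33380
h - u = -19366 - 1*(-33380) = -19366 + 33380 = 14014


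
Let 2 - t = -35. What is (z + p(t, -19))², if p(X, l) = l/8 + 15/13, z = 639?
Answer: 4399536241/10816 ≈ 4.0676e+5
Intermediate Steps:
t = 37 (t = 2 - 1*(-35) = 2 + 35 = 37)
p(X, l) = 15/13 + l/8 (p(X, l) = l*(⅛) + 15*(1/13) = l/8 + 15/13 = 15/13 + l/8)
(z + p(t, -19))² = (639 + (15/13 + (⅛)*(-19)))² = (639 + (15/13 - 19/8))² = (639 - 127/104)² = (66329/104)² = 4399536241/10816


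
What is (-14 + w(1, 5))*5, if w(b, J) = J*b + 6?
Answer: -15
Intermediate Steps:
w(b, J) = 6 + J*b
(-14 + w(1, 5))*5 = (-14 + (6 + 5*1))*5 = (-14 + (6 + 5))*5 = (-14 + 11)*5 = -3*5 = -15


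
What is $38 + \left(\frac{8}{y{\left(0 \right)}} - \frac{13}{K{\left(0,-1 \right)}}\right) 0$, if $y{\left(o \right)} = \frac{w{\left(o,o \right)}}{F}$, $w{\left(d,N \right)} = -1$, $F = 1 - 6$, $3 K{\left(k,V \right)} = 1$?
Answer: $38$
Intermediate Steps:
$K{\left(k,V \right)} = \frac{1}{3}$ ($K{\left(k,V \right)} = \frac{1}{3} \cdot 1 = \frac{1}{3}$)
$F = -5$ ($F = 1 - 6 = -5$)
$y{\left(o \right)} = \frac{1}{5}$ ($y{\left(o \right)} = - \frac{1}{-5} = \left(-1\right) \left(- \frac{1}{5}\right) = \frac{1}{5}$)
$38 + \left(\frac{8}{y{\left(0 \right)}} - \frac{13}{K{\left(0,-1 \right)}}\right) 0 = 38 + \left(8 \frac{1}{\frac{1}{5}} - 13 \frac{1}{\frac{1}{3}}\right) 0 = 38 + \left(8 \cdot 5 - 39\right) 0 = 38 + \left(40 - 39\right) 0 = 38 + 1 \cdot 0 = 38 + 0 = 38$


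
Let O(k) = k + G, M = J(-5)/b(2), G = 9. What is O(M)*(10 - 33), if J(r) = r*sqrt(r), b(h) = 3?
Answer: -207 + 115*I*sqrt(5)/3 ≈ -207.0 + 85.716*I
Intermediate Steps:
J(r) = r**(3/2)
M = -5*I*sqrt(5)/3 (M = (-5)**(3/2)/3 = -5*I*sqrt(5)*(1/3) = -5*I*sqrt(5)/3 ≈ -3.7268*I)
O(k) = 9 + k (O(k) = k + 9 = 9 + k)
O(M)*(10 - 33) = (9 - 5*I*sqrt(5)/3)*(10 - 33) = (9 - 5*I*sqrt(5)/3)*(-23) = -207 + 115*I*sqrt(5)/3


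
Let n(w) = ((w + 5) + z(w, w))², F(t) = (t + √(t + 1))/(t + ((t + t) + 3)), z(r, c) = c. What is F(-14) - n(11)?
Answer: -28417/39 - I*√13/39 ≈ -728.64 - 0.09245*I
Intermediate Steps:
F(t) = (t + √(1 + t))/(3 + 3*t) (F(t) = (t + √(1 + t))/(t + (2*t + 3)) = (t + √(1 + t))/(t + (3 + 2*t)) = (t + √(1 + t))/(3 + 3*t))
n(w) = (5 + 2*w)² (n(w) = ((w + 5) + w)² = ((5 + w) + w)² = (5 + 2*w)²)
F(-14) - n(11) = (-14 + √(1 - 14))/(3*(1 - 14)) - (5 + 2*11)² = (⅓)*(-14 + √(-13))/(-13) - (5 + 22)² = (⅓)*(-1/13)*(-14 + I*√13) - 1*27² = (14/39 - I*√13/39) - 1*729 = (14/39 - I*√13/39) - 729 = -28417/39 - I*√13/39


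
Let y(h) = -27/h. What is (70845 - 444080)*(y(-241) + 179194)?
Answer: -16118444971535/241 ≈ -6.6882e+10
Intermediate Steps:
(70845 - 444080)*(y(-241) + 179194) = (70845 - 444080)*(-27/(-241) + 179194) = -373235*(-27*(-1/241) + 179194) = -373235*(27/241 + 179194) = -373235*43185781/241 = -16118444971535/241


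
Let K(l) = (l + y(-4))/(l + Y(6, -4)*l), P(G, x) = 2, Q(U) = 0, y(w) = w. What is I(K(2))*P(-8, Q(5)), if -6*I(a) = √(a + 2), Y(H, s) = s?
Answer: -√21/9 ≈ -0.50918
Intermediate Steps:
K(l) = -(-4 + l)/(3*l) (K(l) = (l - 4)/(l - 4*l) = (-4 + l)/((-3*l)) = (-4 + l)*(-1/(3*l)) = -(-4 + l)/(3*l))
I(a) = -√(2 + a)/6 (I(a) = -√(a + 2)/6 = -√(2 + a)/6)
I(K(2))*P(-8, Q(5)) = -√(2 + (⅓)*(4 - 1*2)/2)/6*2 = -√(2 + (⅓)*(½)*(4 - 2))/6*2 = -√(2 + (⅓)*(½)*2)/6*2 = -√(2 + ⅓)/6*2 = -√21/18*2 = -√21/9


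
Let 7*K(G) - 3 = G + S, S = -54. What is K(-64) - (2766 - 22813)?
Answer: 140214/7 ≈ 20031.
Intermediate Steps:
K(G) = -51/7 + G/7 (K(G) = 3/7 + (G - 54)/7 = 3/7 + (-54 + G)/7 = 3/7 + (-54/7 + G/7) = -51/7 + G/7)
K(-64) - (2766 - 22813) = (-51/7 + (1/7)*(-64)) - (2766 - 22813) = (-51/7 - 64/7) - 1*(-20047) = -115/7 + 20047 = 140214/7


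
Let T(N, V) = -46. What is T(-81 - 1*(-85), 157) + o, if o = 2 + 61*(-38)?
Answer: -2362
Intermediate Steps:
o = -2316 (o = 2 - 2318 = -2316)
T(-81 - 1*(-85), 157) + o = -46 - 2316 = -2362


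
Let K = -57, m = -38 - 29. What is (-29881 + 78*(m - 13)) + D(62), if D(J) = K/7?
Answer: -252904/7 ≈ -36129.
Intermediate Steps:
m = -67
D(J) = -57/7
(-29881 + 78*(m - 13)) + D(62) = (-29881 + 78*(-67 - 13)) - 57/7 = (-29881 + 78*(-80)) - 57/7 = (-29881 - 6240) - 57/7 = -36121 - 57/7 = -252904/7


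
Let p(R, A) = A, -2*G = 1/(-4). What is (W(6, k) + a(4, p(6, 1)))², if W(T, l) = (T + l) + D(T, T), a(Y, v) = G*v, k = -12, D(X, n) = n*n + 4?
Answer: 74529/64 ≈ 1164.5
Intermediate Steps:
D(X, n) = 4 + n² (D(X, n) = n² + 4 = 4 + n²)
G = ⅛ (G = -½/(-4) = -½*(-¼) = ⅛ ≈ 0.12500)
a(Y, v) = v/8
W(T, l) = 4 + T + l + T² (W(T, l) = (T + l) + (4 + T²) = 4 + T + l + T²)
(W(6, k) + a(4, p(6, 1)))² = ((4 + 6 - 12 + 6²) + (⅛)*1)² = ((4 + 6 - 12 + 36) + ⅛)² = (34 + ⅛)² = (273/8)² = 74529/64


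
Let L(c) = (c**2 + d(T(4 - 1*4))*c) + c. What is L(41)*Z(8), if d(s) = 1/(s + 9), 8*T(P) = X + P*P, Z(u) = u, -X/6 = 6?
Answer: 124640/9 ≈ 13849.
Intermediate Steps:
X = -36 (X = -6*6 = -36)
T(P) = -9/2 + P**2/8 (T(P) = (-36 + P*P)/8 = (-36 + P**2)/8 = -9/2 + P**2/8)
d(s) = 1/(9 + s)
L(c) = c**2 + 11*c/9 (L(c) = (c**2 + c/(9 + (-9/2 + (4 - 1*4)**2/8))) + c = (c**2 + c/(9 + (-9/2 + (4 - 4)**2/8))) + c = (c**2 + c/(9 + (-9/2 + (1/8)*0**2))) + c = (c**2 + c/(9 + (-9/2 + (1/8)*0))) + c = (c**2 + c/(9 + (-9/2 + 0))) + c = (c**2 + c/(9 - 9/2)) + c = (c**2 + c/(9/2)) + c = (c**2 + 2*c/9) + c = c**2 + 11*c/9)
L(41)*Z(8) = ((1/9)*41*(11 + 9*41))*8 = ((1/9)*41*(11 + 369))*8 = ((1/9)*41*380)*8 = (15580/9)*8 = 124640/9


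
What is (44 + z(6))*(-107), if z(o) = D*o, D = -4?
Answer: -2140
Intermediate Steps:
z(o) = -4*o
(44 + z(6))*(-107) = (44 - 4*6)*(-107) = (44 - 24)*(-107) = 20*(-107) = -2140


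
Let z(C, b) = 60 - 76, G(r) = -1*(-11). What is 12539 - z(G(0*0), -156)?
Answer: 12555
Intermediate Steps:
G(r) = 11
z(C, b) = -16
12539 - z(G(0*0), -156) = 12539 - 1*(-16) = 12539 + 16 = 12555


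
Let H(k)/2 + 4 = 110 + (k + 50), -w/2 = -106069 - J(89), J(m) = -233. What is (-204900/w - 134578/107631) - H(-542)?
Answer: 4384381526597/5695617258 ≈ 769.78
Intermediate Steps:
w = 211672 (w = -2*(-106069 - 1*(-233)) = -2*(-106069 + 233) = -2*(-105836) = 211672)
H(k) = 312 + 2*k (H(k) = -8 + 2*(110 + (k + 50)) = -8 + 2*(110 + (50 + k)) = -8 + 2*(160 + k) = -8 + (320 + 2*k) = 312 + 2*k)
(-204900/w - 134578/107631) - H(-542) = (-204900/211672 - 134578/107631) - (312 + 2*(-542)) = (-204900*1/211672 - 134578*1/107631) - (312 - 1084) = (-51225/52918 - 134578/107631) - 1*(-772) = -12634996579/5695617258 + 772 = 4384381526597/5695617258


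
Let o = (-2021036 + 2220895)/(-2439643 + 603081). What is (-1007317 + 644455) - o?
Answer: -666418360585/1836562 ≈ -3.6286e+5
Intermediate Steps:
o = -199859/1836562 (o = 199859/(-1836562) = 199859*(-1/1836562) = -199859/1836562 ≈ -0.10882)
(-1007317 + 644455) - o = (-1007317 + 644455) - 1*(-199859/1836562) = -362862 + 199859/1836562 = -666418360585/1836562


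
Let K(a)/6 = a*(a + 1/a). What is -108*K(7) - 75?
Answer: -32475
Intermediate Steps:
K(a) = 6*a*(a + 1/a) (K(a) = 6*(a*(a + 1/a)) = 6*a*(a + 1/a))
-108*K(7) - 75 = -108*(6 + 6*7²) - 75 = -108*(6 + 6*49) - 75 = -108*(6 + 294) - 75 = -108*300 - 75 = -32400 - 75 = -32475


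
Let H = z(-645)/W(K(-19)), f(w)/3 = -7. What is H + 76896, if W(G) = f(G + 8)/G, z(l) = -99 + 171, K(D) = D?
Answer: 538728/7 ≈ 76961.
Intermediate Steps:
z(l) = 72
f(w) = -21 (f(w) = 3*(-7) = -21)
W(G) = -21/G
H = 456/7 (H = 72/((-21/(-19))) = 72/((-21*(-1/19))) = 72/(21/19) = 72*(19/21) = 456/7 ≈ 65.143)
H + 76896 = 456/7 + 76896 = 538728/7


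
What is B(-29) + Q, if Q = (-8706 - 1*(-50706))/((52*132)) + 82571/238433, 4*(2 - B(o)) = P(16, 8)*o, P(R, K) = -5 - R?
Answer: -1508453939/10491052 ≈ -143.78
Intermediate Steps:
B(o) = 2 + 21*o/4 (B(o) = 2 - (-5 - 1*16)*o/4 = 2 - (-5 - 16)*o/4 = 2 - (-21)*o/4 = 2 + 21*o/4)
Q = 16956656/2622763 (Q = (-8706 + 50706)/6864 + 82571*(1/238433) = 42000*(1/6864) + 82571/238433 = 875/143 + 82571/238433 = 16956656/2622763 ≈ 6.4652)
B(-29) + Q = (2 + (21/4)*(-29)) + 16956656/2622763 = (2 - 609/4) + 16956656/2622763 = -601/4 + 16956656/2622763 = -1508453939/10491052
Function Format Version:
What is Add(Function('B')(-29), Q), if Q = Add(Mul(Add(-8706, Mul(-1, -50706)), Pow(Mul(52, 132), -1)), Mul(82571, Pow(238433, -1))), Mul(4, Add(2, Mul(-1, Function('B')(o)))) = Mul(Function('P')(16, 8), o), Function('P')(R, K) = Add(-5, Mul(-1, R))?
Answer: Rational(-1508453939, 10491052) ≈ -143.78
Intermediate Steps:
Function('B')(o) = Add(2, Mul(Rational(21, 4), o)) (Function('B')(o) = Add(2, Mul(Rational(-1, 4), Mul(Add(-5, Mul(-1, 16)), o))) = Add(2, Mul(Rational(-1, 4), Mul(Add(-5, -16), o))) = Add(2, Mul(Rational(-1, 4), Mul(-21, o))) = Add(2, Mul(Rational(21, 4), o)))
Q = Rational(16956656, 2622763) (Q = Add(Mul(Add(-8706, 50706), Pow(6864, -1)), Mul(82571, Rational(1, 238433))) = Add(Mul(42000, Rational(1, 6864)), Rational(82571, 238433)) = Add(Rational(875, 143), Rational(82571, 238433)) = Rational(16956656, 2622763) ≈ 6.4652)
Add(Function('B')(-29), Q) = Add(Add(2, Mul(Rational(21, 4), -29)), Rational(16956656, 2622763)) = Add(Add(2, Rational(-609, 4)), Rational(16956656, 2622763)) = Add(Rational(-601, 4), Rational(16956656, 2622763)) = Rational(-1508453939, 10491052)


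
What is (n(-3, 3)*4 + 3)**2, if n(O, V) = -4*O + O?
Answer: 1521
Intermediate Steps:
n(O, V) = -3*O
(n(-3, 3)*4 + 3)**2 = (-3*(-3)*4 + 3)**2 = (9*4 + 3)**2 = (36 + 3)**2 = 39**2 = 1521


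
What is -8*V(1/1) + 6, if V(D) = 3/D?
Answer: -18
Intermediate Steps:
-8*V(1/1) + 6 = -24/(1/1) + 6 = -24/1 + 6 = -24 + 6 = -18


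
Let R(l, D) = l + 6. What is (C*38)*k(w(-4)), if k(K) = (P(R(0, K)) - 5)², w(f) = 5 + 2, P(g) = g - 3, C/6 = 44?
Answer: 40128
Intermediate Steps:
C = 264 (C = 6*44 = 264)
R(l, D) = 6 + l
P(g) = -3 + g
w(f) = 7
k(K) = 4 (k(K) = ((-3 + (6 + 0)) - 5)² = ((-3 + 6) - 5)² = (3 - 5)² = (-2)² = 4)
(C*38)*k(w(-4)) = (264*38)*4 = 10032*4 = 40128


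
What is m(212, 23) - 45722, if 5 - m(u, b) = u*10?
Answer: -47837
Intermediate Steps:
m(u, b) = 5 - 10*u (m(u, b) = 5 - u*10 = 5 - 10*u)
m(212, 23) - 45722 = (5 - 10*212) - 45722 = (5 - 2120) - 45722 = -2115 - 45722 = -47837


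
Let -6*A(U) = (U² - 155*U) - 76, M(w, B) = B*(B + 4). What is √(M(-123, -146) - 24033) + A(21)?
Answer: 1445/3 + I*√3301 ≈ 481.67 + 57.454*I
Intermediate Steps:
M(w, B) = B*(4 + B)
A(U) = 38/3 - U²/6 + 155*U/6 (A(U) = -((U² - 155*U) - 76)/6 = -(-76 + U² - 155*U)/6 = 38/3 - U²/6 + 155*U/6)
√(M(-123, -146) - 24033) + A(21) = √(-146*(4 - 146) - 24033) + (38/3 - ⅙*21² + (155/6)*21) = √(-146*(-142) - 24033) + (38/3 - ⅙*441 + 1085/2) = √(20732 - 24033) + (38/3 - 147/2 + 1085/2) = √(-3301) + 1445/3 = I*√3301 + 1445/3 = 1445/3 + I*√3301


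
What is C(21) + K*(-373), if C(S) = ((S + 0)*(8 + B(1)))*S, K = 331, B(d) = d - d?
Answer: -119935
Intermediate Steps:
B(d) = 0
C(S) = 8*S² (C(S) = ((S + 0)*(8 + 0))*S = (S*8)*S = (8*S)*S = 8*S²)
C(21) + K*(-373) = 8*21² + 331*(-373) = 8*441 - 123463 = 3528 - 123463 = -119935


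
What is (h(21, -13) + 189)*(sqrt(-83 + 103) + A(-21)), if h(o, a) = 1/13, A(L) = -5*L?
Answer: 258090/13 + 4916*sqrt(5)/13 ≈ 20699.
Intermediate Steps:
h(o, a) = 1/13
(h(21, -13) + 189)*(sqrt(-83 + 103) + A(-21)) = (1/13 + 189)*(sqrt(-83 + 103) - 5*(-21)) = 2458*(sqrt(20) + 105)/13 = 2458*(2*sqrt(5) + 105)/13 = 2458*(105 + 2*sqrt(5))/13 = 258090/13 + 4916*sqrt(5)/13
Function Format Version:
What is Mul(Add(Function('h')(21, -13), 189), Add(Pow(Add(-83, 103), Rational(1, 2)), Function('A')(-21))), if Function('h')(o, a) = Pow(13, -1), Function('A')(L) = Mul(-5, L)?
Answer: Add(Rational(258090, 13), Mul(Rational(4916, 13), Pow(5, Rational(1, 2)))) ≈ 20699.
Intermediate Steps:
Function('h')(o, a) = Rational(1, 13)
Mul(Add(Function('h')(21, -13), 189), Add(Pow(Add(-83, 103), Rational(1, 2)), Function('A')(-21))) = Mul(Add(Rational(1, 13), 189), Add(Pow(Add(-83, 103), Rational(1, 2)), Mul(-5, -21))) = Mul(Rational(2458, 13), Add(Pow(20, Rational(1, 2)), 105)) = Mul(Rational(2458, 13), Add(Mul(2, Pow(5, Rational(1, 2))), 105)) = Mul(Rational(2458, 13), Add(105, Mul(2, Pow(5, Rational(1, 2))))) = Add(Rational(258090, 13), Mul(Rational(4916, 13), Pow(5, Rational(1, 2))))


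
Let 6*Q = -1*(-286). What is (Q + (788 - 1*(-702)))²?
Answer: 21279769/9 ≈ 2.3644e+6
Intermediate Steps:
Q = 143/3 (Q = (-1*(-286))/6 = (⅙)*286 = 143/3 ≈ 47.667)
(Q + (788 - 1*(-702)))² = (143/3 + (788 - 1*(-702)))² = (143/3 + (788 + 702))² = (143/3 + 1490)² = (4613/3)² = 21279769/9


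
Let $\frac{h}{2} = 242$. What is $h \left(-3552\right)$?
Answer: $-1719168$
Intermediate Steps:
$h = 484$ ($h = 2 \cdot 242 = 484$)
$h \left(-3552\right) = 484 \left(-3552\right) = -1719168$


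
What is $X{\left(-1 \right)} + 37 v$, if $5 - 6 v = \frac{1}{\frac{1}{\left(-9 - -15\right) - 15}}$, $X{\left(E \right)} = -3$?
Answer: $\frac{250}{3} \approx 83.333$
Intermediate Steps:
$v = \frac{7}{3}$ ($v = \frac{5}{6} - \frac{1}{6 \frac{1}{\left(-9 - -15\right) - 15}} = \frac{5}{6} - \frac{1}{6 \frac{1}{\left(-9 + 15\right) - 15}} = \frac{5}{6} - \frac{1}{6 \frac{1}{6 - 15}} = \frac{5}{6} - \frac{1}{6 \frac{1}{-9}} = \frac{5}{6} - \frac{1}{6 \left(- \frac{1}{9}\right)} = \frac{5}{6} - - \frac{3}{2} = \frac{5}{6} + \frac{3}{2} = \frac{7}{3} \approx 2.3333$)
$X{\left(-1 \right)} + 37 v = -3 + 37 \cdot \frac{7}{3} = -3 + \frac{259}{3} = \frac{250}{3}$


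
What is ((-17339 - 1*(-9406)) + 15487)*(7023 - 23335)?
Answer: -123220848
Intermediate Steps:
((-17339 - 1*(-9406)) + 15487)*(7023 - 23335) = ((-17339 + 9406) + 15487)*(-16312) = (-7933 + 15487)*(-16312) = 7554*(-16312) = -123220848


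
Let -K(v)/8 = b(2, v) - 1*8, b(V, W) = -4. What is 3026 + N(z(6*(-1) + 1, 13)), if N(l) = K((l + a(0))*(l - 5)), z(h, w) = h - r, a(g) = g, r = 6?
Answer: 3122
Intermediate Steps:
z(h, w) = -6 + h (z(h, w) = h - 1*6 = h - 6 = -6 + h)
K(v) = 96 (K(v) = -8*(-4 - 1*8) = -8*(-4 - 8) = -8*(-12) = 96)
N(l) = 96
3026 + N(z(6*(-1) + 1, 13)) = 3026 + 96 = 3122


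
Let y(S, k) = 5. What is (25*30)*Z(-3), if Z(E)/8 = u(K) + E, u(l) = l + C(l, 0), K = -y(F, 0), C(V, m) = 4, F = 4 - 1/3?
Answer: -24000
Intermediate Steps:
F = 11/3 (F = 4 - 1*1/3 = 4 - 1/3 = 11/3 ≈ 3.6667)
K = -5 (K = -1*5 = -5)
u(l) = 4 + l (u(l) = l + 4 = 4 + l)
Z(E) = -8 + 8*E (Z(E) = 8*((4 - 5) + E) = 8*(-1 + E) = -8 + 8*E)
(25*30)*Z(-3) = (25*30)*(-8 + 8*(-3)) = 750*(-8 - 24) = 750*(-32) = -24000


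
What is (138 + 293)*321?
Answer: 138351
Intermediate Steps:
(138 + 293)*321 = 431*321 = 138351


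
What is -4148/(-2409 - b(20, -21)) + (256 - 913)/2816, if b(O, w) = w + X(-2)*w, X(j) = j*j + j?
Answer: 298219/194304 ≈ 1.5348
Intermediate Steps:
X(j) = j + j**2 (X(j) = j**2 + j = j + j**2)
b(O, w) = 3*w (b(O, w) = w + (-2*(1 - 2))*w = w + (-2*(-1))*w = w + 2*w = 3*w)
-4148/(-2409 - b(20, -21)) + (256 - 913)/2816 = -4148/(-2409 - 3*(-21)) + (256 - 913)/2816 = -4148/(-2409 - 1*(-63)) - 657*1/2816 = -4148/(-2409 + 63) - 657/2816 = -4148/(-2346) - 657/2816 = -4148*(-1/2346) - 657/2816 = 122/69 - 657/2816 = 298219/194304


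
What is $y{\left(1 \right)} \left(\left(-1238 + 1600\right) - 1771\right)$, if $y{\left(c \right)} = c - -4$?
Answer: $-7045$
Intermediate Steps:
$y{\left(c \right)} = 4 + c$ ($y{\left(c \right)} = c + 4 = 4 + c$)
$y{\left(1 \right)} \left(\left(-1238 + 1600\right) - 1771\right) = \left(4 + 1\right) \left(\left(-1238 + 1600\right) - 1771\right) = 5 \left(362 - 1771\right) = 5 \left(-1409\right) = -7045$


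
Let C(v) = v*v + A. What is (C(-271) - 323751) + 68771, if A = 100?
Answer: -181439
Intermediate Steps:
C(v) = 100 + v² (C(v) = v*v + 100 = v² + 100 = 100 + v²)
(C(-271) - 323751) + 68771 = ((100 + (-271)²) - 323751) + 68771 = ((100 + 73441) - 323751) + 68771 = (73541 - 323751) + 68771 = -250210 + 68771 = -181439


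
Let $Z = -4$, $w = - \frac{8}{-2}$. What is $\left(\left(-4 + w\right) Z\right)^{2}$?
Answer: $0$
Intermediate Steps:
$w = 4$ ($w = \left(-8\right) \left(- \frac{1}{2}\right) = 4$)
$\left(\left(-4 + w\right) Z\right)^{2} = \left(\left(-4 + 4\right) \left(-4\right)\right)^{2} = \left(0 \left(-4\right)\right)^{2} = 0^{2} = 0$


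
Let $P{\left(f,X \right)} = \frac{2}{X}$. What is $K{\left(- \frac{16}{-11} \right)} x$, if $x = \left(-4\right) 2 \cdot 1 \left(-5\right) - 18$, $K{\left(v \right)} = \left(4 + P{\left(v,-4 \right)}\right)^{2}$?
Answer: $\frac{539}{2} \approx 269.5$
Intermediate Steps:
$K{\left(v \right)} = \frac{49}{4}$ ($K{\left(v \right)} = \left(4 + \frac{2}{-4}\right)^{2} = \left(4 + 2 \left(- \frac{1}{4}\right)\right)^{2} = \left(4 - \frac{1}{2}\right)^{2} = \left(\frac{7}{2}\right)^{2} = \frac{49}{4}$)
$x = 22$ ($x = \left(-8\right) 1 \left(-5\right) - 18 = \left(-8\right) \left(-5\right) - 18 = 40 - 18 = 22$)
$K{\left(- \frac{16}{-11} \right)} x = \frac{49}{4} \cdot 22 = \frac{539}{2}$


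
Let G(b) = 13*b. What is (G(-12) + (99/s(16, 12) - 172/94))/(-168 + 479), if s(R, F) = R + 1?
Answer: -121453/248489 ≈ -0.48877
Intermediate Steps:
s(R, F) = 1 + R
(G(-12) + (99/s(16, 12) - 172/94))/(-168 + 479) = (13*(-12) + (99/(1 + 16) - 172/94))/(-168 + 479) = (-156 + (99/17 - 172*1/94))/311 = (-156 + (99*(1/17) - 86/47))*(1/311) = (-156 + (99/17 - 86/47))*(1/311) = (-156 + 3191/799)*(1/311) = -121453/799*1/311 = -121453/248489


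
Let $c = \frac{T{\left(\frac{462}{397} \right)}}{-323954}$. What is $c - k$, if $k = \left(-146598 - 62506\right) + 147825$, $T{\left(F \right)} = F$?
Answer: $\frac{3940538067220}{64304869} \approx 61279.0$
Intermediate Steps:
$k = -61279$ ($k = -209104 + 147825 = -61279$)
$c = - \frac{231}{64304869}$ ($c = \frac{462 \cdot \frac{1}{397}}{-323954} = 462 \cdot \frac{1}{397} \left(- \frac{1}{323954}\right) = \frac{462}{397} \left(- \frac{1}{323954}\right) = - \frac{231}{64304869} \approx -3.5923 \cdot 10^{-6}$)
$c - k = - \frac{231}{64304869} - -61279 = - \frac{231}{64304869} + 61279 = \frac{3940538067220}{64304869}$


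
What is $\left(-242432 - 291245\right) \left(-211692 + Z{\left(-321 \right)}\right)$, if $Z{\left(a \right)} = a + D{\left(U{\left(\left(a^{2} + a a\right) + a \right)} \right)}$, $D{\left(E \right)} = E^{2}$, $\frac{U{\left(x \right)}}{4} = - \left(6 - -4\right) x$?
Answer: $-36151355965778205399$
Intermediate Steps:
$U{\left(x \right)} = - 40 x$ ($U{\left(x \right)} = 4 \left(- \left(6 - -4\right) x\right) = 4 \left(- \left(6 + 4\right) x\right) = 4 \left(- 10 x\right) = - 40 x$)
$Z{\left(a \right)} = a + \left(- 80 a^{2} - 40 a\right)^{2}$ ($Z{\left(a \right)} = a + \left(- 40 \left(\left(a^{2} + a a\right) + a\right)\right)^{2} = a + \left(- 40 \left(\left(a^{2} + a^{2}\right) + a\right)\right)^{2} = a + \left(- 40 \left(2 a^{2} + a\right)\right)^{2} = a + \left(- 40 \left(a + 2 a^{2}\right)\right)^{2} = a + \left(- 80 a^{2} - 40 a\right)^{2}$)
$\left(-242432 - 291245\right) \left(-211692 + Z{\left(-321 \right)}\right) = \left(-242432 - 291245\right) \left(-211692 - 321 \left(1 + 1600 \left(-321\right) \left(1 + 2 \left(-321\right)\right)^{2}\right)\right) = - 533677 \left(-211692 - 321 \left(1 + 1600 \left(-321\right) \left(1 - 642\right)^{2}\right)\right) = - 533677 \left(-211692 - 321 \left(1 + 1600 \left(-321\right) \left(-641\right)^{2}\right)\right) = - 533677 \left(-211692 - 321 \left(1 + 1600 \left(-321\right) 410881\right)\right) = - 533677 \left(-211692 - 321 \left(1 - 211028481600\right)\right) = - 533677 \left(-211692 - -67740142593279\right) = - 533677 \left(-211692 + 67740142593279\right) = \left(-533677\right) 67740142381587 = -36151355965778205399$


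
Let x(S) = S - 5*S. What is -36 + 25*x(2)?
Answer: -236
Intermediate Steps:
x(S) = -4*S
-36 + 25*x(2) = -36 + 25*(-4*2) = -36 + 25*(-8) = -36 - 200 = -236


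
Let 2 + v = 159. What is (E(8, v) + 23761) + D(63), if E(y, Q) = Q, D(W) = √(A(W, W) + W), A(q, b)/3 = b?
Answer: 23918 + 6*√7 ≈ 23934.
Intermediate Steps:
A(q, b) = 3*b
D(W) = 2*√W (D(W) = √(3*W + W) = √(4*W) = 2*√W)
v = 157 (v = -2 + 159 = 157)
(E(8, v) + 23761) + D(63) = (157 + 23761) + 2*√63 = 23918 + 2*(3*√7) = 23918 + 6*√7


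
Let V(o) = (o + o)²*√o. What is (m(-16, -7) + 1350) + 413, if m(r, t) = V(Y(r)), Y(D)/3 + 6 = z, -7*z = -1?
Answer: 1763 + 60516*I*√861/343 ≈ 1763.0 + 5177.0*I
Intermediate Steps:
z = ⅐ (z = -⅐*(-1) = ⅐ ≈ 0.14286)
Y(D) = -123/7 (Y(D) = -18 + 3*(⅐) = -18 + 3/7 = -123/7)
V(o) = 4*o^(5/2) (V(o) = (2*o)²*√o = (4*o²)*√o = 4*o^(5/2))
m(r, t) = 60516*I*√861/343 (m(r, t) = 4*(-123/7)^(5/2) = 4*(15129*I*√861/343) = 60516*I*√861/343)
(m(-16, -7) + 1350) + 413 = (60516*I*√861/343 + 1350) + 413 = (1350 + 60516*I*√861/343) + 413 = 1763 + 60516*I*√861/343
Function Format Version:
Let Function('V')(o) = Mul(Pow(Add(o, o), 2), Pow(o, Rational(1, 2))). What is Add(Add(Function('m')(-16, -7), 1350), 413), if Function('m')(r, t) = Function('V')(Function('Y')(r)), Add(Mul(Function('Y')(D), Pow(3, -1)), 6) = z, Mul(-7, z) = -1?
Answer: Add(1763, Mul(Rational(60516, 343), I, Pow(861, Rational(1, 2)))) ≈ Add(1763.0, Mul(5177.0, I))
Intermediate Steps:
z = Rational(1, 7) (z = Mul(Rational(-1, 7), -1) = Rational(1, 7) ≈ 0.14286)
Function('Y')(D) = Rational(-123, 7) (Function('Y')(D) = Add(-18, Mul(3, Rational(1, 7))) = Add(-18, Rational(3, 7)) = Rational(-123, 7))
Function('V')(o) = Mul(4, Pow(o, Rational(5, 2))) (Function('V')(o) = Mul(Pow(Mul(2, o), 2), Pow(o, Rational(1, 2))) = Mul(Mul(4, Pow(o, 2)), Pow(o, Rational(1, 2))) = Mul(4, Pow(o, Rational(5, 2))))
Function('m')(r, t) = Mul(Rational(60516, 343), I, Pow(861, Rational(1, 2))) (Function('m')(r, t) = Mul(4, Pow(Rational(-123, 7), Rational(5, 2))) = Mul(4, Mul(Rational(15129, 343), I, Pow(861, Rational(1, 2)))) = Mul(Rational(60516, 343), I, Pow(861, Rational(1, 2))))
Add(Add(Function('m')(-16, -7), 1350), 413) = Add(Add(Mul(Rational(60516, 343), I, Pow(861, Rational(1, 2))), 1350), 413) = Add(Add(1350, Mul(Rational(60516, 343), I, Pow(861, Rational(1, 2)))), 413) = Add(1763, Mul(Rational(60516, 343), I, Pow(861, Rational(1, 2))))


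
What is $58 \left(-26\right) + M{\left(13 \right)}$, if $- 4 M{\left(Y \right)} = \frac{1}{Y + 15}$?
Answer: $- \frac{168897}{112} \approx -1508.0$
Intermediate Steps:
$M{\left(Y \right)} = - \frac{1}{4 \left(15 + Y\right)}$ ($M{\left(Y \right)} = - \frac{1}{4 \left(Y + 15\right)} = - \frac{1}{4 \left(15 + Y\right)}$)
$58 \left(-26\right) + M{\left(13 \right)} = 58 \left(-26\right) - \frac{1}{60 + 4 \cdot 13} = -1508 - \frac{1}{60 + 52} = -1508 - \frac{1}{112} = - \frac{168897}{112}$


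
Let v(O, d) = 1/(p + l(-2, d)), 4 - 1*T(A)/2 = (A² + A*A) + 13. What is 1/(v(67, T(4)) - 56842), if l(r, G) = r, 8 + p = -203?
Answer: -213/12107347 ≈ -1.7593e-5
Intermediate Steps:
p = -211 (p = -8 - 203 = -211)
T(A) = -18 - 4*A² (T(A) = 8 - 2*((A² + A*A) + 13) = 8 - 2*((A² + A²) + 13) = 8 - 2*(2*A² + 13) = 8 - 2*(13 + 2*A²) = 8 + (-26 - 4*A²) = -18 - 4*A²)
v(O, d) = -1/213 (v(O, d) = 1/(-211 - 2) = 1/(-213) = -1/213)
1/(v(67, T(4)) - 56842) = 1/(-1/213 - 56842) = 1/(-12107347/213) = -213/12107347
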